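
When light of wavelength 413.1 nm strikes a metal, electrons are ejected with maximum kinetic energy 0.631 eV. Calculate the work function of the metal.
2.37 eV

From Einstein's photoelectric equation: KE_max = hf - φ = hc/λ - φ

Rearranging for φ:
φ = hc/λ - KE_max

Calculate photon energy:
E_photon = hc/λ = 3.0013 eV

Therefore:
φ = 3.0013 - 0.631 = 2.37 eV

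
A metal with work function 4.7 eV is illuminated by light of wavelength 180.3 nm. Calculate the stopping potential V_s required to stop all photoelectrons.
2.1766 V

The stopping potential V_s satisfies: eV_s = KE_max

First, find KE_max using Einstein's equation:
E_photon = hc/λ = 6.8766 eV
KE_max = E_photon - φ = 6.8766 - 4.7 = 2.1766 eV

Since eV_s = KE_max:
V_s = KE_max/e = 2.1766 V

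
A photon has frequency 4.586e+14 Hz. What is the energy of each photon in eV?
1.8966 eV

Using E = hf:

E = hf = (6.626×10⁻³⁴ J·s)(4.586e+14 Hz)
E = 1.8966 eV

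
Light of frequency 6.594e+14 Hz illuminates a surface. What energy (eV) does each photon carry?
2.7271 eV

Using E = hf:

E = hf = (6.626×10⁻³⁴ J·s)(6.594e+14 Hz)
E = 2.7271 eV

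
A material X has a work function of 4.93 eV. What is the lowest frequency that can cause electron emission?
1.1921e+15 Hz

The threshold frequency is when the photon energy equals the work function:
hf₀ = φ

Solving for f₀:
f₀ = φ/h = (4.93 eV × 1.602×10⁻¹⁹ J/eV) / (6.626×10⁻³⁴ J·s)
f₀ = 1.1921e+15 Hz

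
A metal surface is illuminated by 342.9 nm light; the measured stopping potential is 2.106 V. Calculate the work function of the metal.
1.51 eV

The stopping potential gives the maximum kinetic energy: KE_max = eV_s = 2.106 eV

From Einstein's photoelectric equation: KE_max = hc/λ - φ
Rearranging: φ = hc/λ - KE_max

Calculate photon energy:
E_photon = hc/λ = (6.626×10⁻³⁴ J·s)(3×10⁸ m/s) / (342.9×10⁻⁹ m) = 3.6158 eV

Therefore:
φ = 3.6158 - 2.106 = 1.51 eV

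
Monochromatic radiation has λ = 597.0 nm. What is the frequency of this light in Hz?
5.0216e+14 Hz

Using the wave equation: c = fλ

Solving for frequency:
f = c/λ = (3×10⁸ m/s) / (597.0×10⁻⁹ m)
f = 5.0216e+14 Hz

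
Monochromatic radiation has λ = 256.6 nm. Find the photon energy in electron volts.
4.8318 eV

Using E = hf = hc/λ:

E = hc/λ = (6.626×10⁻³⁴ J·s)(3×10⁸ m/s) / (256.6×10⁻⁹ m)
E = 4.8318 eV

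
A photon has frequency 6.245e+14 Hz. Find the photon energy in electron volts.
2.5827 eV

Using E = hf:

E = hf = (6.626×10⁻³⁴ J·s)(6.245e+14 Hz)
E = 2.5827 eV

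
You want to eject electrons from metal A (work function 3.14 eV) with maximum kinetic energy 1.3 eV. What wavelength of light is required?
279.24 nm

From Einstein's equation: KE_max = hc/λ - φ

Rearranging for λ:
hc/λ = KE_max + φ
λ = hc/(KE_max + φ)

Required photon energy:
E_photon = KE_max + φ = 1.3 + 3.14 = 4.44 eV

Required wavelength:
λ = hc/E_photon = (6.626×10⁻³⁴)(3×10⁸) / (4.44 × 1.602×10⁻¹⁹)
λ = 279.24 nm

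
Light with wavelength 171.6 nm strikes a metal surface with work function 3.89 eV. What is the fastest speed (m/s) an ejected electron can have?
1.0831e+06 m/s

First, find the maximum kinetic energy:
E_photon = hc/λ = 7.2252 eV
KE_max = E_photon - φ = 7.2252 - 3.89 = 3.3352 eV

Convert to Joules: KE_max = 3.3352 × 1.602×10⁻¹⁹ J = 5.3436e-19 J

Then use KE = ½mv² to find velocity:
v = √(2·KE/m) = √(2 × 5.3436e-19 J / 9.109e-31 kg)
v = 1.0831e+06 m/s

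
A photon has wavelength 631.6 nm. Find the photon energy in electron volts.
1.9630 eV

Using E = hf = hc/λ:

E = hc/λ = (6.626×10⁻³⁴ J·s)(3×10⁸ m/s) / (631.6×10⁻⁹ m)
E = 1.9630 eV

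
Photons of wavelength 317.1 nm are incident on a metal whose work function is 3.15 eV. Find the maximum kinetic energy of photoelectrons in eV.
0.7599 eV

Using Einstein's photoelectric equation: KE_max = hf - φ = hc/λ - φ

First, calculate the photon energy:
E_photon = hc/λ = (6.626×10⁻³⁴ J·s)(3×10⁸ m/s) / (317.1×10⁻⁹ m)
E_photon = 3.9099 eV

Then, the maximum kinetic energy:
KE_max = E_photon - φ = 3.9099 eV - 3.15 eV = 0.7599 eV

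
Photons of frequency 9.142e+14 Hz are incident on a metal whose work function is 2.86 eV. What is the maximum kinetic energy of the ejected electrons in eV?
0.9208 eV

Using Einstein's photoelectric equation: KE_max = hf - φ

First, calculate the photon energy:
E_photon = hf = (6.626×10⁻³⁴ J·s)(9.142e+14 Hz)
E_photon = 3.7808 eV

Then, the maximum kinetic energy:
KE_max = E_photon - φ = 3.7808 eV - 2.86 eV = 0.9208 eV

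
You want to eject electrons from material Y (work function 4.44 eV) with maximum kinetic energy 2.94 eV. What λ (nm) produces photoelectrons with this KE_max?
168.00 nm

From Einstein's equation: KE_max = hc/λ - φ

Rearranging for λ:
hc/λ = KE_max + φ
λ = hc/(KE_max + φ)

Required photon energy:
E_photon = KE_max + φ = 2.94 + 4.44 = 7.38 eV

Required wavelength:
λ = hc/E_photon = (6.626×10⁻³⁴)(3×10⁸) / (7.38 × 1.602×10⁻¹⁹)
λ = 168.00 nm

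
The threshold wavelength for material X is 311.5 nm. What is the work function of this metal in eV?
3.98 eV

At the threshold wavelength, photon energy equals work function:
φ = hc/λ₀

Calculating:
φ = (6.626×10⁻³⁴ J·s)(3×10⁸ m/s) / (311.5×10⁻⁹ m)
φ = 3.98 eV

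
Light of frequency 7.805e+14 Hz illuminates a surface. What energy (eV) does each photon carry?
3.2279 eV

Using E = hf:

E = hf = (6.626×10⁻³⁴ J·s)(7.805e+14 Hz)
E = 3.2279 eV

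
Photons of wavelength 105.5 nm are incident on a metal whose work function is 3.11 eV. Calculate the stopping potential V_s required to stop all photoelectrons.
8.6421 V

The stopping potential V_s satisfies: eV_s = KE_max

First, find KE_max using Einstein's equation:
E_photon = hc/λ = 11.7521 eV
KE_max = E_photon - φ = 11.7521 - 3.11 = 8.6421 eV

Since eV_s = KE_max:
V_s = KE_max/e = 8.6421 V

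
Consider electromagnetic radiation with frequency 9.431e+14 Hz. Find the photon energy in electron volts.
3.9003 eV

Using E = hf:

E = hf = (6.626×10⁻³⁴ J·s)(9.431e+14 Hz)
E = 3.9003 eV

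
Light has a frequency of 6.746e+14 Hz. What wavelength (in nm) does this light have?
444.40 nm

Using the wave equation: c = fλ

Solving for wavelength:
λ = c/f = (3×10⁸ m/s) / (6.746e+14 Hz)
λ = 444.40 nm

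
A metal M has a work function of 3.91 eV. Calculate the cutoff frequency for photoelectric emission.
9.4543e+14 Hz

The threshold frequency is when the photon energy equals the work function:
hf₀ = φ

Solving for f₀:
f₀ = φ/h = (3.91 eV × 1.602×10⁻¹⁹ J/eV) / (6.626×10⁻³⁴ J·s)
f₀ = 9.4543e+14 Hz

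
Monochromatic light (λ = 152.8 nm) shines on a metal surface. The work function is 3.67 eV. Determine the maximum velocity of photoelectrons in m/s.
1.2503e+06 m/s

First, find the maximum kinetic energy:
E_photon = hc/λ = 8.1141 eV
KE_max = E_photon - φ = 8.1141 - 3.67 = 4.4441 eV

Convert to Joules: KE_max = 4.4441 × 1.602×10⁻¹⁹ J = 7.1203e-19 J

Then use KE = ½mv² to find velocity:
v = √(2·KE/m) = √(2 × 7.1203e-19 J / 9.109e-31 kg)
v = 1.2503e+06 m/s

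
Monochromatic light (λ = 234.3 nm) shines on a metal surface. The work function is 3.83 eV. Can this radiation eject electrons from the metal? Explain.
Yes

For photoemission, the photon energy must exceed the work function.

Photon energy: E = hc/λ = 5.2917 eV
Work function: φ = 3.83 eV

Since E_photon (5.2917 eV) > φ (3.83 eV), photoemission WILL occur.
The threshold wavelength is λ₀ = hc/φ = 323.7 nm.
Since 234.3 nm < 323.7 nm, the light has sufficient energy.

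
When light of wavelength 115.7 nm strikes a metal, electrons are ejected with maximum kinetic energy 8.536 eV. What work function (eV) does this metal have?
2.18 eV

From Einstein's photoelectric equation: KE_max = hf - φ = hc/λ - φ

Rearranging for φ:
φ = hc/λ - KE_max

Calculate photon energy:
E_photon = hc/λ = 10.7160 eV

Therefore:
φ = 10.7160 - 8.536 = 2.18 eV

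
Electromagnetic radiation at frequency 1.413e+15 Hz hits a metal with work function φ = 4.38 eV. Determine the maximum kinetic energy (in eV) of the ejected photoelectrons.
1.4637 eV

Using Einstein's photoelectric equation: KE_max = hf - φ

First, calculate the photon energy:
E_photon = hf = (6.626×10⁻³⁴ J·s)(1.413e+15 Hz)
E_photon = 5.8437 eV

Then, the maximum kinetic energy:
KE_max = E_photon - φ = 5.8437 eV - 4.38 eV = 1.4637 eV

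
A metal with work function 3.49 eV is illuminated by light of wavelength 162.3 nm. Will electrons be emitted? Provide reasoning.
Yes

For photoemission, the photon energy must exceed the work function.

Photon energy: E = hc/λ = 7.6392 eV
Work function: φ = 3.49 eV

Since E_photon (7.6392 eV) > φ (3.49 eV), photoemission WILL occur.
The threshold wavelength is λ₀ = hc/φ = 355.3 nm.
Since 162.3 nm < 355.3 nm, the light has sufficient energy.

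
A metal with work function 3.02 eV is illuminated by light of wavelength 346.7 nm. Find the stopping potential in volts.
0.5561 V

The stopping potential V_s satisfies: eV_s = KE_max

First, find KE_max using Einstein's equation:
E_photon = hc/λ = 3.5761 eV
KE_max = E_photon - φ = 3.5761 - 3.02 = 0.5561 eV

Since eV_s = KE_max:
V_s = KE_max/e = 0.5561 V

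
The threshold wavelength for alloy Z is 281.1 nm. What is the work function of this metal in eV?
4.41 eV

At the threshold wavelength, photon energy equals work function:
φ = hc/λ₀

Calculating:
φ = (6.626×10⁻³⁴ J·s)(3×10⁸ m/s) / (281.1×10⁻⁹ m)
φ = 4.41 eV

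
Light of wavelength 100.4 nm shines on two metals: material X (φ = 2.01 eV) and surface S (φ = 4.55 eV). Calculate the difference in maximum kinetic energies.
2.5400 eV

Using KE_max = hc/λ - φ for each metal:

Photon energy: E = hc/λ = 12.3490 eV

For material X (φ₁ = 2.01 eV):
KE₁ = E - φ₁ = 12.3490 - 2.01 = 10.3390 eV

For surface S (φ₂ = 4.55 eV):
KE₂ = E - φ₂ = 12.3490 - 4.55 = 7.7990 eV

Difference:
ΔKE = KE₁ - KE₂ = 10.3390 - 7.7990 = 2.5400 eV

Note: The difference equals the difference in work functions: 4.55 - 2.01 = 2.54 eV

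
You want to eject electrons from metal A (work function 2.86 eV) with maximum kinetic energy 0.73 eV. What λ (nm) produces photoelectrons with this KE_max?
345.36 nm

From Einstein's equation: KE_max = hc/λ - φ

Rearranging for λ:
hc/λ = KE_max + φ
λ = hc/(KE_max + φ)

Required photon energy:
E_photon = KE_max + φ = 0.73 + 2.86 = 3.59 eV

Required wavelength:
λ = hc/E_photon = (6.626×10⁻³⁴)(3×10⁸) / (3.59 × 1.602×10⁻¹⁹)
λ = 345.36 nm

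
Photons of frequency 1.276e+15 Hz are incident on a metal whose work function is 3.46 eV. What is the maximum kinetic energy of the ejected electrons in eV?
1.8171 eV

Using Einstein's photoelectric equation: KE_max = hf - φ

First, calculate the photon energy:
E_photon = hf = (6.626×10⁻³⁴ J·s)(1.276e+15 Hz)
E_photon = 5.2771 eV

Then, the maximum kinetic energy:
KE_max = E_photon - φ = 5.2771 eV - 3.46 eV = 1.8171 eV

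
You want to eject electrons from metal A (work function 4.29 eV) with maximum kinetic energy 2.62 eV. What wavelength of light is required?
179.43 nm

From Einstein's equation: KE_max = hc/λ - φ

Rearranging for λ:
hc/λ = KE_max + φ
λ = hc/(KE_max + φ)

Required photon energy:
E_photon = KE_max + φ = 2.62 + 4.29 = 6.91 eV

Required wavelength:
λ = hc/E_photon = (6.626×10⁻³⁴)(3×10⁸) / (6.91 × 1.602×10⁻¹⁹)
λ = 179.43 nm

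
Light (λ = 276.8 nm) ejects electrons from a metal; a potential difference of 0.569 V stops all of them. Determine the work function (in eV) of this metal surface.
3.91 eV

The stopping potential gives the maximum kinetic energy: KE_max = eV_s = 0.569 eV

From Einstein's photoelectric equation: KE_max = hc/λ - φ
Rearranging: φ = hc/λ - KE_max

Calculate photon energy:
E_photon = hc/λ = (6.626×10⁻³⁴ J·s)(3×10⁸ m/s) / (276.8×10⁻⁹ m) = 4.4792 eV

Therefore:
φ = 4.4792 - 0.569 = 3.91 eV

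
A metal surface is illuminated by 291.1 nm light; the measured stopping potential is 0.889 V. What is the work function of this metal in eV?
3.37 eV

The stopping potential gives the maximum kinetic energy: KE_max = eV_s = 0.889 eV

From Einstein's photoelectric equation: KE_max = hc/λ - φ
Rearranging: φ = hc/λ - KE_max

Calculate photon energy:
E_photon = hc/λ = (6.626×10⁻³⁴ J·s)(3×10⁸ m/s) / (291.1×10⁻⁹ m) = 4.2592 eV

Therefore:
φ = 4.2592 - 0.889 = 3.37 eV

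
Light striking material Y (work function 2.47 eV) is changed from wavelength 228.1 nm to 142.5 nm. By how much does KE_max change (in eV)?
3.2651 eV

Using Einstein's equation: KE_max = hc/λ - φ

For λ₁ = 228.1 nm:
KE₁ = hc/λ₁ - φ = 5.4355 - 2.47 = 2.9655 eV

For λ₂ = 142.5 nm:
KE₂ = hc/λ₂ - φ = 8.7006 - 2.47 = 6.2306 eV

Change in KE:
ΔKE = KE₂ - KE₁ = 6.2306 - 2.9655 = 3.2651 eV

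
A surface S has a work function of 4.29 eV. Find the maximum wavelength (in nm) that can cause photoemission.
289.01 nm

The threshold wavelength is when the photon energy equals the work function:
hc/λ₀ = φ

Solving for λ₀:
λ₀ = hc/φ = (6.626×10⁻³⁴ J·s)(3×10⁸ m/s) / (4.29 eV × 1.602×10⁻¹⁹ J/eV)
λ₀ = 289.01 nm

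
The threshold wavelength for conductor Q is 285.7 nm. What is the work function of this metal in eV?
4.34 eV

At the threshold wavelength, photon energy equals work function:
φ = hc/λ₀

Calculating:
φ = (6.626×10⁻³⁴ J·s)(3×10⁸ m/s) / (285.7×10⁻⁹ m)
φ = 4.34 eV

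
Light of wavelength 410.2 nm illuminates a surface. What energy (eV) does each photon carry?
3.0225 eV

Using E = hf = hc/λ:

E = hc/λ = (6.626×10⁻³⁴ J·s)(3×10⁸ m/s) / (410.2×10⁻⁹ m)
E = 3.0225 eV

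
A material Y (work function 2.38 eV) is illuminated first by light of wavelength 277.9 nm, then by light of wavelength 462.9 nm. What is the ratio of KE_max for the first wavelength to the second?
6.9749

Using Einstein's equation: KE_max = hc/λ - φ

For λ₁ = 277.9 nm:
E₁ = hc/λ₁ = 4.4615 eV
KE₁ = E₁ - φ = 4.4615 - 2.38 = 2.0815 eV

For λ₂ = 462.9 nm:
E₂ = hc/λ₂ = 2.6784 eV
KE₂ = E₂ - φ = 2.6784 - 2.38 = 0.2984 eV

Ratio: KE₁/KE₂ = 2.0815/0.2984 = 6.9749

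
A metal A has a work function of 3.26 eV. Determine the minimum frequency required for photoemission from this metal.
7.8826e+14 Hz

The threshold frequency is when the photon energy equals the work function:
hf₀ = φ

Solving for f₀:
f₀ = φ/h = (3.26 eV × 1.602×10⁻¹⁹ J/eV) / (6.626×10⁻³⁴ J·s)
f₀ = 7.8826e+14 Hz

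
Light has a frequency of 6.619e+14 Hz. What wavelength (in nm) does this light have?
452.93 nm

Using the wave equation: c = fλ

Solving for wavelength:
λ = c/f = (3×10⁸ m/s) / (6.619e+14 Hz)
λ = 452.93 nm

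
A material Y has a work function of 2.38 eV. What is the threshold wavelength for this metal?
520.94 nm

The threshold wavelength is when the photon energy equals the work function:
hc/λ₀ = φ

Solving for λ₀:
λ₀ = hc/φ = (6.626×10⁻³⁴ J·s)(3×10⁸ m/s) / (2.38 eV × 1.602×10⁻¹⁹ J/eV)
λ₀ = 520.94 nm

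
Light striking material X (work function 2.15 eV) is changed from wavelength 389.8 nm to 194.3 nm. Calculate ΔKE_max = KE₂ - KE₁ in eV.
3.2004 eV

Using Einstein's equation: KE_max = hc/λ - φ

For λ₁ = 389.8 nm:
KE₁ = hc/λ₁ - φ = 3.1807 - 2.15 = 1.0307 eV

For λ₂ = 194.3 nm:
KE₂ = hc/λ₂ - φ = 6.3811 - 2.15 = 4.2311 eV

Change in KE:
ΔKE = KE₂ - KE₁ = 4.2311 - 1.0307 = 3.2004 eV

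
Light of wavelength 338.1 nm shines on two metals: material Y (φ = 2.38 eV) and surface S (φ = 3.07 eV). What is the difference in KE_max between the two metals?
0.6900 eV

Using KE_max = hc/λ - φ for each metal:

Photon energy: E = hc/λ = 3.6671 eV

For material Y (φ₁ = 2.38 eV):
KE₁ = E - φ₁ = 3.6671 - 2.38 = 1.2871 eV

For surface S (φ₂ = 3.07 eV):
KE₂ = E - φ₂ = 3.6671 - 3.07 = 0.5971 eV

Difference:
ΔKE = KE₁ - KE₂ = 1.2871 - 0.5971 = 0.6900 eV

Note: The difference equals the difference in work functions: 3.07 - 2.38 = 0.69 eV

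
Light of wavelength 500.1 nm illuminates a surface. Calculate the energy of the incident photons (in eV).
2.4792 eV

Using E = hf = hc/λ:

E = hc/λ = (6.626×10⁻³⁴ J·s)(3×10⁸ m/s) / (500.1×10⁻⁹ m)
E = 2.4792 eV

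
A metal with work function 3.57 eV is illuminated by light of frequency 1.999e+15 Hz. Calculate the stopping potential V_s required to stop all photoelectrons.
4.6972 V

The stopping potential V_s satisfies: eV_s = KE_max

First, find KE_max using Einstein's equation:
E_photon = hf = (6.626×10⁻³⁴ J·s)(1.999e+15 Hz) = 8.2672 eV
KE_max = E_photon - φ = 8.2672 - 3.57 = 4.6972 eV

Since eV_s = KE_max:
V_s = KE_max/e = 4.6972 V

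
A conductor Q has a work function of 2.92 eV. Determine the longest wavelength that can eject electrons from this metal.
424.60 nm

The threshold wavelength is when the photon energy equals the work function:
hc/λ₀ = φ

Solving for λ₀:
λ₀ = hc/φ = (6.626×10⁻³⁴ J·s)(3×10⁸ m/s) / (2.92 eV × 1.602×10⁻¹⁹ J/eV)
λ₀ = 424.60 nm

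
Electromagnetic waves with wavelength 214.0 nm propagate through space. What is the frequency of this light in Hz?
1.4009e+15 Hz

Using the wave equation: c = fλ

Solving for frequency:
f = c/λ = (3×10⁸ m/s) / (214.0×10⁻⁹ m)
f = 1.4009e+15 Hz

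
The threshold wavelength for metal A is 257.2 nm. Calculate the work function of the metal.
4.82 eV

At the threshold wavelength, photon energy equals work function:
φ = hc/λ₀

Calculating:
φ = (6.626×10⁻³⁴ J·s)(3×10⁸ m/s) / (257.2×10⁻⁹ m)
φ = 4.82 eV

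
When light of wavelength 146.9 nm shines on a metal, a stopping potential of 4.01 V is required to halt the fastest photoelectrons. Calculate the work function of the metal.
4.43 eV

The stopping potential gives the maximum kinetic energy: KE_max = eV_s = 4.01 eV

From Einstein's photoelectric equation: KE_max = hc/λ - φ
Rearranging: φ = hc/λ - KE_max

Calculate photon energy:
E_photon = hc/λ = (6.626×10⁻³⁴ J·s)(3×10⁸ m/s) / (146.9×10⁻⁹ m) = 8.4400 eV

Therefore:
φ = 8.4400 - 4.01 = 4.43 eV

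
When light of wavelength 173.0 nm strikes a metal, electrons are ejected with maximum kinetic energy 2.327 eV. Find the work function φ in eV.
4.84 eV

From Einstein's photoelectric equation: KE_max = hf - φ = hc/λ - φ

Rearranging for φ:
φ = hc/λ - KE_max

Calculate photon energy:
E_photon = hc/λ = 7.1667 eV

Therefore:
φ = 7.1667 - 2.327 = 4.84 eV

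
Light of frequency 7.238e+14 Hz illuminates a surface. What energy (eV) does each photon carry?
2.9934 eV

Using E = hf:

E = hf = (6.626×10⁻³⁴ J·s)(7.238e+14 Hz)
E = 2.9934 eV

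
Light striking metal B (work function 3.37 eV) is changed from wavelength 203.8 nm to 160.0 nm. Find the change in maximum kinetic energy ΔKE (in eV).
1.6654 eV

Using Einstein's equation: KE_max = hc/λ - φ

For λ₁ = 203.8 nm:
KE₁ = hc/λ₁ - φ = 6.0836 - 3.37 = 2.7136 eV

For λ₂ = 160.0 nm:
KE₂ = hc/λ₂ - φ = 7.7490 - 3.37 = 4.3790 eV

Change in KE:
ΔKE = KE₂ - KE₁ = 4.3790 - 2.7136 = 1.6654 eV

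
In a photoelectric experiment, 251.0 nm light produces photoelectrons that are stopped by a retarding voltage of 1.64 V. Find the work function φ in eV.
3.30 eV

The stopping potential gives the maximum kinetic energy: KE_max = eV_s = 1.64 eV

From Einstein's photoelectric equation: KE_max = hc/λ - φ
Rearranging: φ = hc/λ - KE_max

Calculate photon energy:
E_photon = hc/λ = (6.626×10⁻³⁴ J·s)(3×10⁸ m/s) / (251.0×10⁻⁹ m) = 4.9396 eV

Therefore:
φ = 4.9396 - 1.64 = 3.30 eV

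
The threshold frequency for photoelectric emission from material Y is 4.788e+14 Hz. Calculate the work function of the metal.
1.98 eV

At the threshold frequency, photon energy equals work function:
φ = hf₀

Calculating:
φ = (6.626×10⁻³⁴ J·s)(4.788e+14 Hz)
φ = 1.98 eV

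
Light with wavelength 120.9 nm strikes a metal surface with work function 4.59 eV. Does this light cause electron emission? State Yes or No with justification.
Yes

For photoemission, the photon energy must exceed the work function.

Photon energy: E = hc/λ = 10.2551 eV
Work function: φ = 4.59 eV

Since E_photon (10.2551 eV) > φ (4.59 eV), photoemission WILL occur.
The threshold wavelength is λ₀ = hc/φ = 270.1 nm.
Since 120.9 nm < 270.1 nm, the light has sufficient energy.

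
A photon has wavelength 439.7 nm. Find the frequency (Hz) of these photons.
6.8181e+14 Hz

Using the wave equation: c = fλ

Solving for frequency:
f = c/λ = (3×10⁸ m/s) / (439.7×10⁻⁹ m)
f = 6.8181e+14 Hz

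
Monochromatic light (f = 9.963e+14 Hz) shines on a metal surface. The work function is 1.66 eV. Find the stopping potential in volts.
2.4604 V

The stopping potential V_s satisfies: eV_s = KE_max

First, find KE_max using Einstein's equation:
E_photon = hf = (6.626×10⁻³⁴ J·s)(9.963e+14 Hz) = 4.1204 eV
KE_max = E_photon - φ = 4.1204 - 1.66 = 2.4604 eV

Since eV_s = KE_max:
V_s = KE_max/e = 2.4604 V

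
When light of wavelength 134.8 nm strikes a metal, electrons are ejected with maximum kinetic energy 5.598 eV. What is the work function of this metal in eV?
3.60 eV

From Einstein's photoelectric equation: KE_max = hf - φ = hc/λ - φ

Rearranging for φ:
φ = hc/λ - KE_max

Calculate photon energy:
E_photon = hc/λ = 9.1976 eV

Therefore:
φ = 9.1976 - 5.598 = 3.60 eV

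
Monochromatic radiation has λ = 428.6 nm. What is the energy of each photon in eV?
2.8928 eV

Using E = hf = hc/λ:

E = hc/λ = (6.626×10⁻³⁴ J·s)(3×10⁸ m/s) / (428.6×10⁻⁹ m)
E = 2.8928 eV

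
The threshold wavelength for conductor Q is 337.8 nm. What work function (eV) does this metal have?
3.67 eV

At the threshold wavelength, photon energy equals work function:
φ = hc/λ₀

Calculating:
φ = (6.626×10⁻³⁴ J·s)(3×10⁸ m/s) / (337.8×10⁻⁹ m)
φ = 3.67 eV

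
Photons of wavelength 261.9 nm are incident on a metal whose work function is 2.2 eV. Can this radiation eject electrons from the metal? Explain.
Yes

For photoemission, the photon energy must exceed the work function.

Photon energy: E = hc/λ = 4.7340 eV
Work function: φ = 2.2 eV

Since E_photon (4.7340 eV) > φ (2.2 eV), photoemission WILL occur.
The threshold wavelength is λ₀ = hc/φ = 563.6 nm.
Since 261.9 nm < 563.6 nm, the light has sufficient energy.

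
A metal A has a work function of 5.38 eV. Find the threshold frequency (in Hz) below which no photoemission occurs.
1.3009e+15 Hz

The threshold frequency is when the photon energy equals the work function:
hf₀ = φ

Solving for f₀:
f₀ = φ/h = (5.38 eV × 1.602×10⁻¹⁹ J/eV) / (6.626×10⁻³⁴ J·s)
f₀ = 1.3009e+15 Hz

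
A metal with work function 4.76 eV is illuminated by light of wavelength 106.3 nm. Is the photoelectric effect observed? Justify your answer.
Yes

For photoemission, the photon energy must exceed the work function.

Photon energy: E = hc/λ = 11.6636 eV
Work function: φ = 4.76 eV

Since E_photon (11.6636 eV) > φ (4.76 eV), photoemission WILL occur.
The threshold wavelength is λ₀ = hc/φ = 260.5 nm.
Since 106.3 nm < 260.5 nm, the light has sufficient energy.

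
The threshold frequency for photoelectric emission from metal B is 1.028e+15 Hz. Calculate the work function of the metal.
4.25 eV

At the threshold frequency, photon energy equals work function:
φ = hf₀

Calculating:
φ = (6.626×10⁻³⁴ J·s)(1.028e+15 Hz)
φ = 4.25 eV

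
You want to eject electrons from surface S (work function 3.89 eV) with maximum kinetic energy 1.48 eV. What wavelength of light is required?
230.88 nm

From Einstein's equation: KE_max = hc/λ - φ

Rearranging for λ:
hc/λ = KE_max + φ
λ = hc/(KE_max + φ)

Required photon energy:
E_photon = KE_max + φ = 1.48 + 3.89 = 5.37 eV

Required wavelength:
λ = hc/E_photon = (6.626×10⁻³⁴)(3×10⁸) / (5.37 × 1.602×10⁻¹⁹)
λ = 230.88 nm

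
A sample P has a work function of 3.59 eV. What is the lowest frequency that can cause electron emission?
8.6806e+14 Hz

The threshold frequency is when the photon energy equals the work function:
hf₀ = φ

Solving for f₀:
f₀ = φ/h = (3.59 eV × 1.602×10⁻¹⁹ J/eV) / (6.626×10⁻³⁴ J·s)
f₀ = 8.6806e+14 Hz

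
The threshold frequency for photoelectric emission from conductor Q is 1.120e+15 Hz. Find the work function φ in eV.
4.63 eV

At the threshold frequency, photon energy equals work function:
φ = hf₀

Calculating:
φ = (6.626×10⁻³⁴ J·s)(1.120e+15 Hz)
φ = 4.63 eV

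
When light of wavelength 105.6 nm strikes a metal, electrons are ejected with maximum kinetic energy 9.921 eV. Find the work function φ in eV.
1.82 eV

From Einstein's photoelectric equation: KE_max = hf - φ = hc/λ - φ

Rearranging for φ:
φ = hc/λ - KE_max

Calculate photon energy:
E_photon = hc/λ = 11.7409 eV

Therefore:
φ = 11.7409 - 9.921 = 1.82 eV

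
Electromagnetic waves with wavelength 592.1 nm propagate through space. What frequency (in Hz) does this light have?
5.0632e+14 Hz

Using the wave equation: c = fλ

Solving for frequency:
f = c/λ = (3×10⁸ m/s) / (592.1×10⁻⁹ m)
f = 5.0632e+14 Hz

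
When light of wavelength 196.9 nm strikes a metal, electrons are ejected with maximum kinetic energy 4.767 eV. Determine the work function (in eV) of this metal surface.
1.53 eV

From Einstein's photoelectric equation: KE_max = hf - φ = hc/λ - φ

Rearranging for φ:
φ = hc/λ - KE_max

Calculate photon energy:
E_photon = hc/λ = 6.2968 eV

Therefore:
φ = 6.2968 - 4.767 = 1.53 eV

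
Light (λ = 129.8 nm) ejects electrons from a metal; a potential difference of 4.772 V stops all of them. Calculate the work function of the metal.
4.78 eV

The stopping potential gives the maximum kinetic energy: KE_max = eV_s = 4.772 eV

From Einstein's photoelectric equation: KE_max = hc/λ - φ
Rearranging: φ = hc/λ - KE_max

Calculate photon energy:
E_photon = hc/λ = (6.626×10⁻³⁴ J·s)(3×10⁸ m/s) / (129.8×10⁻⁹ m) = 9.5519 eV

Therefore:
φ = 9.5519 - 4.772 = 4.78 eV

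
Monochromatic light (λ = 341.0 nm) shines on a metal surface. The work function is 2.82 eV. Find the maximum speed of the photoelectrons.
5.3573e+05 m/s

First, find the maximum kinetic energy:
E_photon = hc/λ = 3.6359 eV
KE_max = E_photon - φ = 3.6359 - 2.82 = 0.8159 eV

Convert to Joules: KE_max = 0.8159 × 1.602×10⁻¹⁹ J = 1.3072e-19 J

Then use KE = ½mv² to find velocity:
v = √(2·KE/m) = √(2 × 1.3072e-19 J / 9.109e-31 kg)
v = 5.3573e+05 m/s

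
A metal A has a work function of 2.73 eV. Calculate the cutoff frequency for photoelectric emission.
6.6011e+14 Hz

The threshold frequency is when the photon energy equals the work function:
hf₀ = φ

Solving for f₀:
f₀ = φ/h = (2.73 eV × 1.602×10⁻¹⁹ J/eV) / (6.626×10⁻³⁴ J·s)
f₀ = 6.6011e+14 Hz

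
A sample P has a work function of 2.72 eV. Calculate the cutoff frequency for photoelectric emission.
6.5769e+14 Hz

The threshold frequency is when the photon energy equals the work function:
hf₀ = φ

Solving for f₀:
f₀ = φ/h = (2.72 eV × 1.602×10⁻¹⁹ J/eV) / (6.626×10⁻³⁴ J·s)
f₀ = 6.5769e+14 Hz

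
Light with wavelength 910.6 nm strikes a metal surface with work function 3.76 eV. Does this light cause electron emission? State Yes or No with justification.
No

For photoemission, the photon energy must exceed the work function.

Photon energy: E = hc/λ = 1.3616 eV
Work function: φ = 3.76 eV

Since E_photon (1.3616 eV) < φ (3.76 eV), photoemission will NOT occur.
The threshold wavelength is λ₀ = hc/φ = 329.7 nm.
Since 910.6 nm > 329.7 nm, the photons lack sufficient energy.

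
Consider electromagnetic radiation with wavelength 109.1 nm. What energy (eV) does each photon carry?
11.3643 eV

Using E = hf = hc/λ:

E = hc/λ = (6.626×10⁻³⁴ J·s)(3×10⁸ m/s) / (109.1×10⁻⁹ m)
E = 11.3643 eV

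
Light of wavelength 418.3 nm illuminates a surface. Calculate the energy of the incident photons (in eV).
2.9640 eV

Using E = hf = hc/λ:

E = hc/λ = (6.626×10⁻³⁴ J·s)(3×10⁸ m/s) / (418.3×10⁻⁹ m)
E = 2.9640 eV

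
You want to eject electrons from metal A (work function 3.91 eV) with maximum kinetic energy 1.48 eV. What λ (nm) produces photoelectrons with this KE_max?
230.03 nm

From Einstein's equation: KE_max = hc/λ - φ

Rearranging for λ:
hc/λ = KE_max + φ
λ = hc/(KE_max + φ)

Required photon energy:
E_photon = KE_max + φ = 1.48 + 3.91 = 5.39 eV

Required wavelength:
λ = hc/E_photon = (6.626×10⁻³⁴)(3×10⁸) / (5.39 × 1.602×10⁻¹⁹)
λ = 230.03 nm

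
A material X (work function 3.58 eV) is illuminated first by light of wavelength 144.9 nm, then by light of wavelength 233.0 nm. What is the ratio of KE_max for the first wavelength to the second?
2.8581

Using Einstein's equation: KE_max = hc/λ - φ

For λ₁ = 144.9 nm:
E₁ = hc/λ₁ = 8.5565 eV
KE₁ = E₁ - φ = 8.5565 - 3.58 = 4.9765 eV

For λ₂ = 233.0 nm:
E₂ = hc/λ₂ = 5.3212 eV
KE₂ = E₂ - φ = 5.3212 - 3.58 = 1.7412 eV

Ratio: KE₁/KE₂ = 4.9765/1.7412 = 2.8581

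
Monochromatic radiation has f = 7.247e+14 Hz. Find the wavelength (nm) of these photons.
413.68 nm

Using the wave equation: c = fλ

Solving for wavelength:
λ = c/f = (3×10⁸ m/s) / (7.247e+14 Hz)
λ = 413.68 nm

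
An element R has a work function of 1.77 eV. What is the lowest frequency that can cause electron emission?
4.2798e+14 Hz

The threshold frequency is when the photon energy equals the work function:
hf₀ = φ

Solving for f₀:
f₀ = φ/h = (1.77 eV × 1.602×10⁻¹⁹ J/eV) / (6.626×10⁻³⁴ J·s)
f₀ = 4.2798e+14 Hz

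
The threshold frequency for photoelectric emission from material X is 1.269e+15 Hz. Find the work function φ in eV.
5.25 eV

At the threshold frequency, photon energy equals work function:
φ = hf₀

Calculating:
φ = (6.626×10⁻³⁴ J·s)(1.269e+15 Hz)
φ = 5.25 eV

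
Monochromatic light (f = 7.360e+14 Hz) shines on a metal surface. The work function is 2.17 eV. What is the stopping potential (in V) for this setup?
0.8739 V

The stopping potential V_s satisfies: eV_s = KE_max

First, find KE_max using Einstein's equation:
E_photon = hf = (6.626×10⁻³⁴ J·s)(7.360e+14 Hz) = 3.0439 eV
KE_max = E_photon - φ = 3.0439 - 2.17 = 0.8739 eV

Since eV_s = KE_max:
V_s = KE_max/e = 0.8739 V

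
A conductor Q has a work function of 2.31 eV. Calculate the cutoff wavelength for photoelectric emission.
536.73 nm

The threshold wavelength is when the photon energy equals the work function:
hc/λ₀ = φ

Solving for λ₀:
λ₀ = hc/φ = (6.626×10⁻³⁴ J·s)(3×10⁸ m/s) / (2.31 eV × 1.602×10⁻¹⁹ J/eV)
λ₀ = 536.73 nm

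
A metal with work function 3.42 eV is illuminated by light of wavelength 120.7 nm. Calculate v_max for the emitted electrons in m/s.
1.5525e+06 m/s

First, find the maximum kinetic energy:
E_photon = hc/λ = 10.2721 eV
KE_max = E_photon - φ = 10.2721 - 3.42 = 6.8521 eV

Convert to Joules: KE_max = 6.8521 × 1.602×10⁻¹⁹ J = 1.0978e-18 J

Then use KE = ½mv² to find velocity:
v = √(2·KE/m) = √(2 × 1.0978e-18 J / 9.109e-31 kg)
v = 1.5525e+06 m/s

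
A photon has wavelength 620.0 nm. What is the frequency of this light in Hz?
4.8354e+14 Hz

Using the wave equation: c = fλ

Solving for frequency:
f = c/λ = (3×10⁸ m/s) / (620.0×10⁻⁹ m)
f = 4.8354e+14 Hz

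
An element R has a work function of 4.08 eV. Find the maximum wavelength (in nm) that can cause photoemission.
303.88 nm

The threshold wavelength is when the photon energy equals the work function:
hc/λ₀ = φ

Solving for λ₀:
λ₀ = hc/φ = (6.626×10⁻³⁴ J·s)(3×10⁸ m/s) / (4.08 eV × 1.602×10⁻¹⁹ J/eV)
λ₀ = 303.88 nm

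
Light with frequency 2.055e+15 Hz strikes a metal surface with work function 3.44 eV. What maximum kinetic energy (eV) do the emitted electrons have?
5.0588 eV

Using Einstein's photoelectric equation: KE_max = hf - φ

First, calculate the photon energy:
E_photon = hf = (6.626×10⁻³⁴ J·s)(2.055e+15 Hz)
E_photon = 8.4988 eV

Then, the maximum kinetic energy:
KE_max = E_photon - φ = 8.4988 eV - 3.44 eV = 5.0588 eV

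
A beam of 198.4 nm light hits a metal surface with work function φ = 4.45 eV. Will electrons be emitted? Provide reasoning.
Yes

For photoemission, the photon energy must exceed the work function.

Photon energy: E = hc/λ = 6.2492 eV
Work function: φ = 4.45 eV

Since E_photon (6.2492 eV) > φ (4.45 eV), photoemission WILL occur.
The threshold wavelength is λ₀ = hc/φ = 278.6 nm.
Since 198.4 nm < 278.6 nm, the light has sufficient energy.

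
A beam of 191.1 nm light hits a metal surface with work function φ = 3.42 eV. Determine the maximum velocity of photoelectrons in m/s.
1.0388e+06 m/s

First, find the maximum kinetic energy:
E_photon = hc/λ = 6.4879 eV
KE_max = E_photon - φ = 6.4879 - 3.42 = 3.0679 eV

Convert to Joules: KE_max = 3.0679 × 1.602×10⁻¹⁹ J = 4.9154e-19 J

Then use KE = ½mv² to find velocity:
v = √(2·KE/m) = √(2 × 4.9154e-19 J / 9.109e-31 kg)
v = 1.0388e+06 m/s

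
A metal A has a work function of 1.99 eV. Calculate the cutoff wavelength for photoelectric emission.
623.04 nm

The threshold wavelength is when the photon energy equals the work function:
hc/λ₀ = φ

Solving for λ₀:
λ₀ = hc/φ = (6.626×10⁻³⁴ J·s)(3×10⁸ m/s) / (1.99 eV × 1.602×10⁻¹⁹ J/eV)
λ₀ = 623.04 nm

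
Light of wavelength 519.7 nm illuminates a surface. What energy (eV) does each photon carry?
2.3857 eV

Using E = hf = hc/λ:

E = hc/λ = (6.626×10⁻³⁴ J·s)(3×10⁸ m/s) / (519.7×10⁻⁹ m)
E = 2.3857 eV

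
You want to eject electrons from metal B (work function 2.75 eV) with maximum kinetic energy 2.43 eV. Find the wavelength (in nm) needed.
239.35 nm

From Einstein's equation: KE_max = hc/λ - φ

Rearranging for λ:
hc/λ = KE_max + φ
λ = hc/(KE_max + φ)

Required photon energy:
E_photon = KE_max + φ = 2.43 + 2.75 = 5.18 eV

Required wavelength:
λ = hc/E_photon = (6.626×10⁻³⁴)(3×10⁸) / (5.18 × 1.602×10⁻¹⁹)
λ = 239.35 nm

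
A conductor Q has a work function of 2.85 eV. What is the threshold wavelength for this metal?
435.03 nm

The threshold wavelength is when the photon energy equals the work function:
hc/λ₀ = φ

Solving for λ₀:
λ₀ = hc/φ = (6.626×10⁻³⁴ J·s)(3×10⁸ m/s) / (2.85 eV × 1.602×10⁻¹⁹ J/eV)
λ₀ = 435.03 nm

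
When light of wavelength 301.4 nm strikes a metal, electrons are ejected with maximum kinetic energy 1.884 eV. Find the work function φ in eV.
2.23 eV

From Einstein's photoelectric equation: KE_max = hf - φ = hc/λ - φ

Rearranging for φ:
φ = hc/λ - KE_max

Calculate photon energy:
E_photon = hc/λ = 4.1136 eV

Therefore:
φ = 4.1136 - 1.884 = 2.23 eV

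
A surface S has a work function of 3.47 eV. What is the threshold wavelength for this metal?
357.30 nm

The threshold wavelength is when the photon energy equals the work function:
hc/λ₀ = φ

Solving for λ₀:
λ₀ = hc/φ = (6.626×10⁻³⁴ J·s)(3×10⁸ m/s) / (3.47 eV × 1.602×10⁻¹⁹ J/eV)
λ₀ = 357.30 nm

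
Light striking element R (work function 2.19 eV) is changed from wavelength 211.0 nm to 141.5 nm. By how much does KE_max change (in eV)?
2.8861 eV

Using Einstein's equation: KE_max = hc/λ - φ

For λ₁ = 211.0 nm:
KE₁ = hc/λ₁ - φ = 5.8760 - 2.19 = 3.6860 eV

For λ₂ = 141.5 nm:
KE₂ = hc/λ₂ - φ = 8.7621 - 2.19 = 6.5721 eV

Change in KE:
ΔKE = KE₂ - KE₁ = 6.5721 - 3.6860 = 2.8861 eV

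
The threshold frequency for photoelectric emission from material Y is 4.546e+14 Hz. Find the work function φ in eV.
1.88 eV

At the threshold frequency, photon energy equals work function:
φ = hf₀

Calculating:
φ = (6.626×10⁻³⁴ J·s)(4.546e+14 Hz)
φ = 1.88 eV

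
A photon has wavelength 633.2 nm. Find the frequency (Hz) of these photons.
4.7346e+14 Hz

Using the wave equation: c = fλ

Solving for frequency:
f = c/λ = (3×10⁸ m/s) / (633.2×10⁻⁹ m)
f = 4.7346e+14 Hz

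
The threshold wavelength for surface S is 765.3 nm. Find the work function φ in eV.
1.62 eV

At the threshold wavelength, photon energy equals work function:
φ = hc/λ₀

Calculating:
φ = (6.626×10⁻³⁴ J·s)(3×10⁸ m/s) / (765.3×10⁻⁹ m)
φ = 1.62 eV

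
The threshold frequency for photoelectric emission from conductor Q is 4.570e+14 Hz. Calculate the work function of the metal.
1.89 eV

At the threshold frequency, photon energy equals work function:
φ = hf₀

Calculating:
φ = (6.626×10⁻³⁴ J·s)(4.570e+14 Hz)
φ = 1.89 eV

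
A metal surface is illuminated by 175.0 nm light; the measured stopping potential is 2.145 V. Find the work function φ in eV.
4.94 eV

The stopping potential gives the maximum kinetic energy: KE_max = eV_s = 2.145 eV

From Einstein's photoelectric equation: KE_max = hc/λ - φ
Rearranging: φ = hc/λ - KE_max

Calculate photon energy:
E_photon = hc/λ = (6.626×10⁻³⁴ J·s)(3×10⁸ m/s) / (175.0×10⁻⁹ m) = 7.0848 eV

Therefore:
φ = 7.0848 - 2.145 = 4.94 eV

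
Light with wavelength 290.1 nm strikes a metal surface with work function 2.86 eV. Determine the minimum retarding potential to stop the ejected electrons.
1.4138 V

The stopping potential V_s satisfies: eV_s = KE_max

First, find KE_max using Einstein's equation:
E_photon = hc/λ = 4.2738 eV
KE_max = E_photon - φ = 4.2738 - 2.86 = 1.4138 eV

Since eV_s = KE_max:
V_s = KE_max/e = 1.4138 V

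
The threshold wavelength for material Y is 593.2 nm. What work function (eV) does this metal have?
2.09 eV

At the threshold wavelength, photon energy equals work function:
φ = hc/λ₀

Calculating:
φ = (6.626×10⁻³⁴ J·s)(3×10⁸ m/s) / (593.2×10⁻⁹ m)
φ = 2.09 eV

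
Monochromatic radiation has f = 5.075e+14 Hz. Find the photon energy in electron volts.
2.0989 eV

Using E = hf:

E = hf = (6.626×10⁻³⁴ J·s)(5.075e+14 Hz)
E = 2.0989 eV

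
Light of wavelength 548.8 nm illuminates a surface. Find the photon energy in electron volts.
2.2592 eV

Using E = hf = hc/λ:

E = hc/λ = (6.626×10⁻³⁴ J·s)(3×10⁸ m/s) / (548.8×10⁻⁹ m)
E = 2.2592 eV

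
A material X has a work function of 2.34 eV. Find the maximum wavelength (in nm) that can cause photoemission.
529.85 nm

The threshold wavelength is when the photon energy equals the work function:
hc/λ₀ = φ

Solving for λ₀:
λ₀ = hc/φ = (6.626×10⁻³⁴ J·s)(3×10⁸ m/s) / (2.34 eV × 1.602×10⁻¹⁹ J/eV)
λ₀ = 529.85 nm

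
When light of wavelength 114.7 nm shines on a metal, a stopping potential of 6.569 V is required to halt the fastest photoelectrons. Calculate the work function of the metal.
4.24 eV

The stopping potential gives the maximum kinetic energy: KE_max = eV_s = 6.569 eV

From Einstein's photoelectric equation: KE_max = hc/λ - φ
Rearranging: φ = hc/λ - KE_max

Calculate photon energy:
E_photon = hc/λ = (6.626×10⁻³⁴ J·s)(3×10⁸ m/s) / (114.7×10⁻⁹ m) = 10.8094 eV

Therefore:
φ = 10.8094 - 6.569 = 4.24 eV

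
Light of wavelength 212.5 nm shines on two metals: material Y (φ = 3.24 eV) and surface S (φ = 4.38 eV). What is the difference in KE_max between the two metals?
1.1400 eV

Using KE_max = hc/λ - φ for each metal:

Photon energy: E = hc/λ = 5.8346 eV

For material Y (φ₁ = 3.24 eV):
KE₁ = E - φ₁ = 5.8346 - 3.24 = 2.5946 eV

For surface S (φ₂ = 4.38 eV):
KE₂ = E - φ₂ = 5.8346 - 4.38 = 1.4546 eV

Difference:
ΔKE = KE₁ - KE₂ = 2.5946 - 1.4546 = 1.1400 eV

Note: The difference equals the difference in work functions: 4.38 - 3.24 = 1.14 eV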